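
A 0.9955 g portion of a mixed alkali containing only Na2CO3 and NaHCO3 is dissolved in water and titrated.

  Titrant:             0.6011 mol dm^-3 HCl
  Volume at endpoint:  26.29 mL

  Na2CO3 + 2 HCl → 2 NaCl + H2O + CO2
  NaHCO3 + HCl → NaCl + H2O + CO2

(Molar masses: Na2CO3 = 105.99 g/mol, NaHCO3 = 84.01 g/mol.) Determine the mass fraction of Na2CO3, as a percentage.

57.00 %

n(HCl) = 0.02629 × 0.6011 = 0.01580 mol
Let x = n(Na2CO3), y = n(NaHCO3).
Titrant: 2x + 1y = 0.01580;  mass: 105.99x + 84.01y = 0.9955
Solving, x = 5.354 × 10^-3 mol, y = 5.095 × 10^-3 mol
mass of Na2CO3 = 5.354 × 10^-3 × 105.99 = 0.5675 g
% Na2CO3 = 0.5675 / 0.9955 × 100 = 57.00 %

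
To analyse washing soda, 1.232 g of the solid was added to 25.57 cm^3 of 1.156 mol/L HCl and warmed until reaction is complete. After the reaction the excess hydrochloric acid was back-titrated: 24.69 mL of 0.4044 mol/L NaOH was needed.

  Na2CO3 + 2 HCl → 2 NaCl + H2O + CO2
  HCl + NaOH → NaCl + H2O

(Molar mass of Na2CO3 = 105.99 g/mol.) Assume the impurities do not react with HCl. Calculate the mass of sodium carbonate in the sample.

1.037 g

n(HCl) added = 0.02557 × 1.156 = 0.02956 mol
n(NaOH) used in back-titration = 0.02469 × 0.4044 = 9.985 × 10^-3 mol
n(HCl) left over = 9.985 × 10^-3 mol (1:1 ratio)
n(HCl) consumed by analyte = 0.02956 − 9.985 × 10^-3 = 0.01957 mol
From the 1:2 ratio, n(Na2CO3) = 1/2 × 0.01957 = 9.787 × 10^-3 mol
mass of Na2CO3 = 9.787 × 10^-3 × 105.99 = 1.037 g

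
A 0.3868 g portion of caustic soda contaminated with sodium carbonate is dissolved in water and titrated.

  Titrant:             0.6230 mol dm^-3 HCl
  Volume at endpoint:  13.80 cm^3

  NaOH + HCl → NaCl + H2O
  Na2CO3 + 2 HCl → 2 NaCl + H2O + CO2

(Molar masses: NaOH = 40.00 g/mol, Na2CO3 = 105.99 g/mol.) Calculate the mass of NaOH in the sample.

0.2118 g

n(HCl) = 0.01380 × 0.6230 = 8.597 × 10^-3 mol
Let x = n(NaOH), y = n(Na2CO3).
Titrant: 1x + 2y = 8.597 × 10^-3;  mass: 40.00x + 105.99y = 0.3868
Solving, x = 5.296 × 10^-3 mol, y = 1.651 × 10^-3 mol
mass of NaOH = 5.296 × 10^-3 × 40.00 = 0.2118 g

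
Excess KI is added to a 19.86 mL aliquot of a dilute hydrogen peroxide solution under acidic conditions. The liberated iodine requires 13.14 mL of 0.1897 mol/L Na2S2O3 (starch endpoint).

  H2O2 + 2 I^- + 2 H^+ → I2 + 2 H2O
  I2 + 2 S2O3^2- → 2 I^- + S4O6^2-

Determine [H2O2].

0.06276 mol/L

n(S2O3^2-) = 0.01314 × 0.1897 = 2.493 × 10^-3 mol
n(I2) = n(S2O3^2-)/2 = 1.246 × 10^-3 mol
n(H2O2) in the aliquot = 1.246 × 10^-3 mol (1:1 ratio)
[H2O2] = 1.246 × 10^-3 / 0.01986 = 0.06276 mol/L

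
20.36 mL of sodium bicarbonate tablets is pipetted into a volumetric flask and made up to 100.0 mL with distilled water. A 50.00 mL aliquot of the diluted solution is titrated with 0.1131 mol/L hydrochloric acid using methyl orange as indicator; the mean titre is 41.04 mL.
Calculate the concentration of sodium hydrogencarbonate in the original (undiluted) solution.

0.4560 mol/L

NaHCO3 + HCl → NaCl + H2O + CO2
n(HCl) = 0.04104 × 0.1131 = 4.642 × 10^-3 mol
n(NaHCO3) in the aliquot = 4.642 × 10^-3 mol (1:1 ratio)
[NaHCO3]_dilute = 4.642 × 10^-3 / 0.05000 = 0.09283 mol/L
Dilution factor = 100.0 / 20.36 = 4.912
[NaHCO3]_stock = 0.09283 × 4.912 = 0.4560 mol/L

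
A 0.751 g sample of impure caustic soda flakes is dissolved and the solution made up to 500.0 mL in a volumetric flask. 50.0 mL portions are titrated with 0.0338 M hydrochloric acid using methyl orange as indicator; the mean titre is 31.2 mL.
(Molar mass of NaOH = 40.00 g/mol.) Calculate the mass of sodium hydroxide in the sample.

0.422 g

NaOH + HCl → NaCl + H2O
n(HCl) per titration = 0.0312 × 0.0338 = 1.05 × 10^-3 mol
n(NaOH) in each aliquot = 1.05 × 10^-3 mol (1:1 ratio)
n(NaOH) in the whole flask = 1.05 × 10^-3 × 500.0/50.0 = 0.0105 mol
mass of NaOH = 0.0105 × 40.00 = 0.422 g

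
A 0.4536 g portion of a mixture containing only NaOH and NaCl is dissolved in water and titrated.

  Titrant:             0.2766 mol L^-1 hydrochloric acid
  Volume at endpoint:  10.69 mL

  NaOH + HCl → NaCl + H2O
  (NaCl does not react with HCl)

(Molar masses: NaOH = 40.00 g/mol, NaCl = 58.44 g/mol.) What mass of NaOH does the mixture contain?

0.1183 g

n(HCl) = 0.01069 × 0.2766 = 2.957 × 10^-3 mol
Let x = n(NaOH), y = n(NaCl).
Titrant: 1x = 2.957 × 10^-3;  mass: 40.00x + 58.44y = 0.4536
Solving, x = 2.957 × 10^-3 mol, y = 5.738 × 10^-3 mol
mass of NaOH = 2.957 × 10^-3 × 40.00 = 0.1183 g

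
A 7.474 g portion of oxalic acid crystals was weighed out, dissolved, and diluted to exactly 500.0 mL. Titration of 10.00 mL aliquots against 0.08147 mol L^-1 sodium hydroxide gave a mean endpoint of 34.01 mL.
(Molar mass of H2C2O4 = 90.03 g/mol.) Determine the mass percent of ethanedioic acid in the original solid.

83.44 %

H2C2O4 + 2 NaOH → Na2C2O4 + 2 H2O
n(NaOH) per titration = 0.03401 × 0.08147 = 2.771 × 10^-3 mol
From the 1:2 ratio, n(H2C2O4) in each aliquot = 1/2 × 2.771 × 10^-3 = 1.385 × 10^-3 mol
n(H2C2O4) in the whole flask = 1.385 × 10^-3 × 500.0/10.00 = 0.06927 mol
mass of H2C2O4 = 0.06927 × 90.03 = 6.236 g
% H2C2O4 = 6.236 / 7.474 × 100 = 83.44 %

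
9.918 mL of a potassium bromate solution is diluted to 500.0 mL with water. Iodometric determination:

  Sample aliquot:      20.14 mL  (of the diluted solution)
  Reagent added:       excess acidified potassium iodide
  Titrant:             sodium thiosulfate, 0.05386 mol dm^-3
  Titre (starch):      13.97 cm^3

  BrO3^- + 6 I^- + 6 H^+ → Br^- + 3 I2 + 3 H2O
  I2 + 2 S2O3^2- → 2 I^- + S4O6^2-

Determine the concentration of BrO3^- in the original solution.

n(S2O3^2-) = 0.01397 × 0.05386 = 7.524 × 10^-4 mol
n(I2) = n(S2O3^2-)/2 = 3.762 × 10^-4 mol
From the 1:3 ratio, n(BrO3^-) in the aliquot = 1/3 × 3.762 × 10^-4 = 1.254 × 10^-4 mol
[BrO3^-]_dilute = 1.254 × 10^-4 / 0.02014 = 0.006227 mol/L
[BrO3^-]_original = 0.006227 × 500.0/9.918 = 0.3139 mol/L

0.3139 mol/L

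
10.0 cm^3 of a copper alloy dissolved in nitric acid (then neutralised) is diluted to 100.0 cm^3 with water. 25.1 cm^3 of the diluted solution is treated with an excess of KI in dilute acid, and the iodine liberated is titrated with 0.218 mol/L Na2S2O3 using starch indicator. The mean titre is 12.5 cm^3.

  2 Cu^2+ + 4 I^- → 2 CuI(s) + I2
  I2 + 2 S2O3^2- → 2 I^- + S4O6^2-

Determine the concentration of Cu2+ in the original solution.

1.09 mol/L

n(S2O3^2-) = 0.0125 × 0.218 = 2.73 × 10^-3 mol
n(I2) = n(S2O3^2-)/2 = 1.36 × 10^-3 mol
From the 2:1 ratio, n(Cu2+) in the aliquot = 2/1 × 1.36 × 10^-3 = 2.73 × 10^-3 mol
[Cu2+]_dilute = 2.73 × 10^-3 / 0.0251 = 0.109 mol/L
[Cu2+]_original = 0.109 × 100.0/10.0 = 1.09 mol/L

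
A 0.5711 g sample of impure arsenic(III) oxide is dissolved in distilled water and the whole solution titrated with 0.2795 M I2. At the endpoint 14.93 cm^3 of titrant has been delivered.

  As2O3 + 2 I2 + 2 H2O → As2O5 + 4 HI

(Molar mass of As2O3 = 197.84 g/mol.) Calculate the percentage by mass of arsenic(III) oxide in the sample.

n(I2) = 0.01493 L × 0.2795 mol/L = 4.173 × 10^-3 mol
From the 1:2 ratio, n(As2O3) = 1/2 × 4.173 × 10^-3 = 2.086 × 10^-3 mol
mass of As2O3 = 2.086 × 10^-3 × 197.84 g/mol = 0.4128 g
% As2O3 = 0.4128 / 0.5711 × 100 = 72.28 %

72.28 %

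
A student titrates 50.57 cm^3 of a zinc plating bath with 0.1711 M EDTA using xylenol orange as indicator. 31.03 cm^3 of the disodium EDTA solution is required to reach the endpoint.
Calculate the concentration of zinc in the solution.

Zn^2+ + EDTA^4- → [Zn(EDTA)]^2-
n(EDTA) = 0.03103 L × 0.1711 mol/L = 5.309 × 10^-3 mol
n(Zn2+) = 5.309 × 10^-3 mol (1:1 mole ratio)
[Zn2+] = 5.309 × 10^-3 mol / 0.05057 L = 0.1050 mol/L

0.1050 M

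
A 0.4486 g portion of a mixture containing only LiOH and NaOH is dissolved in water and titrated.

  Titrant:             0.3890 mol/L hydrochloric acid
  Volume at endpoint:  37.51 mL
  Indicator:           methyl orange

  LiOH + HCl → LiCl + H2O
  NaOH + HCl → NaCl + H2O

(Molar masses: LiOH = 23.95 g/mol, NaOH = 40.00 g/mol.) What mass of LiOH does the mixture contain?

0.2015 g

n(HCl) = 0.03751 × 0.3890 = 0.01459 mol
Let x = n(LiOH), y = n(NaOH).
Titrant: 1x + 1y = 0.01459;  mass: 23.95x + 40.00y = 0.4486
Solving, x = 8.415 × 10^-3 mol, y = 6.177 × 10^-3 mol
mass of LiOH = 8.415 × 10^-3 × 23.95 = 0.2015 g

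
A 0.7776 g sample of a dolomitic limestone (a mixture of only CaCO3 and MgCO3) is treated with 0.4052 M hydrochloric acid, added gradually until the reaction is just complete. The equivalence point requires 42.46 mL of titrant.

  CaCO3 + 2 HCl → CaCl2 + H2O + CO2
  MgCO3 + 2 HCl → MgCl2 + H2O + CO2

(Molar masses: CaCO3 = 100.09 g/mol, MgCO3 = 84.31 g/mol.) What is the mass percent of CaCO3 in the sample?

n(HCl) = 0.04246 × 0.4052 = 0.01720 mol
Let x = n(CaCO3), y = n(MgCO3).
Titrant: 2x + 2y = 0.01720;  mass: 100.09x + 84.31y = 0.7776
Solving, x = 3.316 × 10^-3 mol, y = 5.286 × 10^-3 mol
mass of CaCO3 = 3.316 × 10^-3 × 100.09 = 0.3319 g
% CaCO3 = 0.3319 / 0.7776 × 100 = 42.69 %

42.69 %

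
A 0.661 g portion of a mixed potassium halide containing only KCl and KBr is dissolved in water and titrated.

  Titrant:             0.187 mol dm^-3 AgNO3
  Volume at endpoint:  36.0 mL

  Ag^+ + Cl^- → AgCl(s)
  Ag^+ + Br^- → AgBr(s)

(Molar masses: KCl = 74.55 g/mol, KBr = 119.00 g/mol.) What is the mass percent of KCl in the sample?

n(AgNO3) = 0.0360 × 0.187 = 6.73 × 10^-3 mol
Let x = n(KCl), y = n(KBr).
Titrant: 1x + 1y = 6.73 × 10^-3;  mass: 74.55x + 119.00y = 0.661
Solving, x = 3.15 × 10^-3 mol, y = 3.58 × 10^-3 mol
mass of KCl = 3.15 × 10^-3 × 74.55 = 0.235 g
% KCl = 0.235 / 0.661 × 100 = 35.5 %

35.5 %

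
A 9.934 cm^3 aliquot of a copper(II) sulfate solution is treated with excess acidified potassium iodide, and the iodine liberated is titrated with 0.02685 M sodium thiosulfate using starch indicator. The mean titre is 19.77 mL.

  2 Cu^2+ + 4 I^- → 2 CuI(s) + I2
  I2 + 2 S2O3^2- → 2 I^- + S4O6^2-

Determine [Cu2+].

0.05344 M

n(S2O3^2-) = 0.01977 × 0.02685 = 5.308 × 10^-4 mol
n(I2) = n(S2O3^2-)/2 = 2.654 × 10^-4 mol
From the 2:1 ratio, n(Cu2+) in the aliquot = 2/1 × 2.654 × 10^-4 = 5.308 × 10^-4 mol
[Cu2+] = 5.308 × 10^-4 / 0.009934 = 0.05344 mol/L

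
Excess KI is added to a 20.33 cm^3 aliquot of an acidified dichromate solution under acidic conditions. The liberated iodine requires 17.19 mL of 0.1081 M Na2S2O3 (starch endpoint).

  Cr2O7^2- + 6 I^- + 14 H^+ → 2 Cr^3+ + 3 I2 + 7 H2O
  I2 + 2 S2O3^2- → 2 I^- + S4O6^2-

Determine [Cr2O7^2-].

n(S2O3^2-) = 0.01719 × 0.1081 = 1.858 × 10^-3 mol
n(I2) = n(S2O3^2-)/2 = 9.291 × 10^-4 mol
From the 1:3 ratio, n(Cr2O7^2-) in the aliquot = 1/3 × 9.291 × 10^-4 = 3.097 × 10^-4 mol
[Cr2O7^2-] = 3.097 × 10^-4 / 0.02033 = 0.01523 mol/L

0.01523 M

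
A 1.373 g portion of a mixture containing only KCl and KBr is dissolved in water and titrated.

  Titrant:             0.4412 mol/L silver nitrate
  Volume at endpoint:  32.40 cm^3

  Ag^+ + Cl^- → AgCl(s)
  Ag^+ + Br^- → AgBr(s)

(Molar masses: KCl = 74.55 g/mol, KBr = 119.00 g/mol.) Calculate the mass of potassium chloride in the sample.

n(AgNO3) = 0.03240 × 0.4412 = 0.01429 mol
Let x = n(KCl), y = n(KBr).
Titrant: 1x + 1y = 0.01429;  mass: 74.55x + 119.00y = 1.373
Solving, x = 7.381 × 10^-3 mol, y = 6.914 × 10^-3 mol
mass of KCl = 7.381 × 10^-3 × 74.55 = 0.5503 g

0.5503 g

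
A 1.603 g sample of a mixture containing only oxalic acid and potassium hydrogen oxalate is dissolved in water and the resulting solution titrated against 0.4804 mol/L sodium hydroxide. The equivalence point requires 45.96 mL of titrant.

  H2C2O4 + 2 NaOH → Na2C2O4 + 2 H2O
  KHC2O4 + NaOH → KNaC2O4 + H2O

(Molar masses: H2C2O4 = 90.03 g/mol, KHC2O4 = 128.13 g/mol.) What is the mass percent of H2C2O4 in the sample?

41.42 %

n(NaOH) = 0.04596 × 0.4804 = 0.02208 mol
Let x = n(H2C2O4), y = n(KHC2O4).
Titrant: 2x + 1y = 0.02208;  mass: 90.03x + 128.13y = 1.603
Solving, x = 7.375 × 10^-3 mol, y = 7.328 × 10^-3 mol
mass of H2C2O4 = 7.375 × 10^-3 × 90.03 = 0.6640 g
% H2C2O4 = 0.6640 / 1.603 × 100 = 41.42 %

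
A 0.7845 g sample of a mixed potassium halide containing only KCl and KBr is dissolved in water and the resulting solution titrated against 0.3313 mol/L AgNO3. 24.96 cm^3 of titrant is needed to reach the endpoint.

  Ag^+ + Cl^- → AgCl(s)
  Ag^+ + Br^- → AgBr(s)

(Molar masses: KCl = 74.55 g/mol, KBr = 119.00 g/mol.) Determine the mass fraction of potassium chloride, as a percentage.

42.66 %

n(AgNO3) = 0.02496 × 0.3313 = 8.269 × 10^-3 mol
Let x = n(KCl), y = n(KBr).
Titrant: 1x + 1y = 8.269 × 10^-3;  mass: 74.55x + 119.00y = 0.7845
Solving, x = 4.489 × 10^-3 mol, y = 3.780 × 10^-3 mol
mass of KCl = 4.489 × 10^-3 × 74.55 = 0.3347 g
% KCl = 0.3347 / 0.7845 × 100 = 42.66 %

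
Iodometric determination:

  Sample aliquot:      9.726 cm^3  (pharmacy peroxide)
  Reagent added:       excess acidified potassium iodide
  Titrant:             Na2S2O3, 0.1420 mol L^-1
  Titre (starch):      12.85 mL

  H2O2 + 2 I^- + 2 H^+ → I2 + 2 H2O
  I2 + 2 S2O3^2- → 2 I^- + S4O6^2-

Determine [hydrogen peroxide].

n(S2O3^2-) = 0.01285 × 0.1420 = 1.825 × 10^-3 mol
n(I2) = n(S2O3^2-)/2 = 9.123 × 10^-4 mol
n(H2O2) in the aliquot = 9.123 × 10^-4 mol (1:1 ratio)
[H2O2] = 9.123 × 10^-4 / 0.009726 = 0.09381 mol/L

0.09381 mol/L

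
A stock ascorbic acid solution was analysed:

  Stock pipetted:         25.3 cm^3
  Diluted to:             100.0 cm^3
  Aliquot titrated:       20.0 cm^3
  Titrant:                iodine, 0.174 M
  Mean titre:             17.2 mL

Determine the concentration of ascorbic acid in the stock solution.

C6H8O6 + I2 → C6H6O6 + 2 HI
n(I2) = 0.0172 × 0.174 = 2.99 × 10^-3 mol
n(C6H8O6) in the aliquot = 2.99 × 10^-3 mol (1:1 ratio)
[C6H8O6]_dilute = 2.99 × 10^-3 / 0.0200 = 0.150 mol/L
Dilution factor = 100.0 / 25.3 = 3.953
[C6H8O6]_stock = 0.150 × 3.953 = 0.591 mol/L

0.591 M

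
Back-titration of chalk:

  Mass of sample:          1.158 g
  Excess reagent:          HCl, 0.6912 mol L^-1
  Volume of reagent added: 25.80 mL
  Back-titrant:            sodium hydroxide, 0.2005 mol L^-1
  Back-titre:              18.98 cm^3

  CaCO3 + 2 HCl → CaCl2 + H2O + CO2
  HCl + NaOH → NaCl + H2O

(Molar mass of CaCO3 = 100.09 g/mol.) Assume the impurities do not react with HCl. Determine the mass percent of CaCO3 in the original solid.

n(HCl) added = 0.02580 × 0.6912 = 0.01783 mol
n(NaOH) used in back-titration = 0.01898 × 0.2005 = 3.805 × 10^-3 mol
n(HCl) left over = 3.805 × 10^-3 mol (1:1 ratio)
n(HCl) consumed by analyte = 0.01783 − 3.805 × 10^-3 = 0.01403 mol
From the 1:2 ratio, n(CaCO3) = 1/2 × 0.01403 = 7.014 × 10^-3 mol
mass of CaCO3 = 7.014 × 10^-3 × 100.09 = 0.7020 g
% CaCO3 = 0.7020 / 1.158 × 100 = 60.62 %

60.62 %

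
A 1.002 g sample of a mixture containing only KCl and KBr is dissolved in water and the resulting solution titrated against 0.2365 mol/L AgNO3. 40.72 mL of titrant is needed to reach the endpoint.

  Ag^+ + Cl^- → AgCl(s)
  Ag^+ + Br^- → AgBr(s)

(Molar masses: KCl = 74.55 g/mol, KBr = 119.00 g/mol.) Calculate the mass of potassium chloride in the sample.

n(AgNO3) = 0.04072 × 0.2365 = 9.630 × 10^-3 mol
Let x = n(KCl), y = n(KBr).
Titrant: 1x + 1y = 9.630 × 10^-3;  mass: 74.55x + 119.00y = 1.002
Solving, x = 3.240 × 10^-3 mol, y = 6.391 × 10^-3 mol
mass of KCl = 3.240 × 10^-3 × 74.55 = 0.2415 g

0.2415 g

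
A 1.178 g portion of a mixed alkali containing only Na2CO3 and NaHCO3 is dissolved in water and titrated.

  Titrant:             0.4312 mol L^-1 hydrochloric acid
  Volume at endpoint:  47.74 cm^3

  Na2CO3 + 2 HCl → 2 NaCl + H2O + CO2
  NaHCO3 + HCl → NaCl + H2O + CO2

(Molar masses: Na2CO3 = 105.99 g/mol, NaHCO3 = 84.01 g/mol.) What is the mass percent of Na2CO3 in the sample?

n(HCl) = 0.04774 × 0.4312 = 0.02059 mol
Let x = n(Na2CO3), y = n(NaHCO3).
Titrant: 2x + 1y = 0.02059;  mass: 105.99x + 84.01y = 1.178
Solving, x = 8.889 × 10^-3 mol, y = 2.807 × 10^-3 mol
mass of Na2CO3 = 8.889 × 10^-3 × 105.99 = 0.9421 g
% Na2CO3 = 0.9421 / 1.178 × 100 = 79.98 %

79.98 %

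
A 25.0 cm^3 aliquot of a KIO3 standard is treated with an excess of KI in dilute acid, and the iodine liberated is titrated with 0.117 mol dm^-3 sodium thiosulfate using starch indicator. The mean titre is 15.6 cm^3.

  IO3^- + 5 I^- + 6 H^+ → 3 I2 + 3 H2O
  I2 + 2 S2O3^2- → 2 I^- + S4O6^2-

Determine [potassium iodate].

n(S2O3^2-) = 0.0156 × 0.117 = 1.83 × 10^-3 mol
n(I2) = n(S2O3^2-)/2 = 9.13 × 10^-4 mol
From the 1:3 ratio, n(IO3^-) in the aliquot = 1/3 × 9.13 × 10^-4 = 3.04 × 10^-4 mol
[IO3^-] = 3.04 × 10^-4 / 0.0250 = 0.0122 mol/L

0.0122 mol/L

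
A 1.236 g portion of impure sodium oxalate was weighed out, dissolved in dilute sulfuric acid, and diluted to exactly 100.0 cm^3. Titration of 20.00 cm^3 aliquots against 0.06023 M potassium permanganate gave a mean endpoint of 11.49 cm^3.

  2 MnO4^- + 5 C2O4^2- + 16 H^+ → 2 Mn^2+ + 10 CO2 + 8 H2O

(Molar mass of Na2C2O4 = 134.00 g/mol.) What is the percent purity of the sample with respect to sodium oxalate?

93.78 %

n(KMnO4) per titration = 0.01149 × 0.06023 = 6.920 × 10^-4 mol
From the 5:2 ratio, n(Na2C2O4) in each aliquot = 5/2 × 6.920 × 10^-4 = 1.730 × 10^-3 mol
n(Na2C2O4) in the whole flask = 1.730 × 10^-3 × 100.0/20.00 = 8.651 × 10^-3 mol
mass of Na2C2O4 = 8.651 × 10^-3 × 134.00 = 1.159 g
% Na2C2O4 = 1.159 / 1.236 × 100 = 93.78 %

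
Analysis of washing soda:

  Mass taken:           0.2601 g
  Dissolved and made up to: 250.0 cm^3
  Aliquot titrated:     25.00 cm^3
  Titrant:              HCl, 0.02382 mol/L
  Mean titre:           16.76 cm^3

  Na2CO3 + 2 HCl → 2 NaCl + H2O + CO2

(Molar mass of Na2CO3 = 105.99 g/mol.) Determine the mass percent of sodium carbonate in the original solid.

n(HCl) per titration = 0.01676 × 0.02382 = 3.992 × 10^-4 mol
From the 1:2 ratio, n(Na2CO3) in each aliquot = 1/2 × 3.992 × 10^-4 = 1.996 × 10^-4 mol
n(Na2CO3) in the whole flask = 1.996 × 10^-4 × 250.0/25.00 = 1.996 × 10^-3 mol
mass of Na2CO3 = 1.996 × 10^-3 × 105.99 = 0.2116 g
% Na2CO3 = 0.2116 / 0.2601 × 100 = 81.34 %

81.34 %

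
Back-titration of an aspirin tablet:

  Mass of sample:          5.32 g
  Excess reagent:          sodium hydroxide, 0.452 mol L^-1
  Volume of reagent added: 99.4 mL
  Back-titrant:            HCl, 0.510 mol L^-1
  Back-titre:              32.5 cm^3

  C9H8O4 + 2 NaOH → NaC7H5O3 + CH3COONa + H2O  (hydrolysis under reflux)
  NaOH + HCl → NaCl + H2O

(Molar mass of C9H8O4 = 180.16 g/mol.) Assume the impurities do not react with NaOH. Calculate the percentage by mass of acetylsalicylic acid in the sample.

48.0 %

n(NaOH) added = 0.0994 × 0.452 = 0.0449 mol
n(HCl) used in back-titration = 0.0325 × 0.510 = 0.0166 mol
n(NaOH) left over = 0.0166 mol (1:1 ratio)
n(NaOH) consumed by analyte = 0.0449 − 0.0166 = 0.0284 mol
From the 1:2 ratio, n(C9H8O4) = 1/2 × 0.0284 = 0.0142 mol
mass of C9H8O4 = 0.0142 × 180.16 = 2.55 g
% C9H8O4 = 2.55 / 5.32 × 100 = 48.0 %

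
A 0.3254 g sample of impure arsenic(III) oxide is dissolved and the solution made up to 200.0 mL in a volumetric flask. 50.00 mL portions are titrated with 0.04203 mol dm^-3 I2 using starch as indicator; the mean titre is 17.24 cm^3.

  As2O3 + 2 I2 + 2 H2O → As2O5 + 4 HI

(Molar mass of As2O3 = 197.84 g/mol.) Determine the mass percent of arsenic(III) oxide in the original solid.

n(I2) per titration = 0.01724 × 0.04203 = 7.246 × 10^-4 mol
From the 1:2 ratio, n(As2O3) in each aliquot = 1/2 × 7.246 × 10^-4 = 3.623 × 10^-4 mol
n(As2O3) in the whole flask = 3.623 × 10^-4 × 200.0/50.00 = 1.449 × 10^-3 mol
mass of As2O3 = 1.449 × 10^-3 × 197.84 = 0.2867 g
% As2O3 = 0.2867 / 0.3254 × 100 = 88.11 %

88.11 %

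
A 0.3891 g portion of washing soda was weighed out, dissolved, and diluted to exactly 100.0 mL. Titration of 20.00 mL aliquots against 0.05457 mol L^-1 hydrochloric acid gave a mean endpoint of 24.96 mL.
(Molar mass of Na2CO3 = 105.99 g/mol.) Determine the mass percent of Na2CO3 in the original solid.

Na2CO3 + 2 HCl → 2 NaCl + H2O + CO2
n(HCl) per titration = 0.02496 × 0.05457 = 1.362 × 10^-3 mol
From the 1:2 ratio, n(Na2CO3) in each aliquot = 1/2 × 1.362 × 10^-3 = 6.810 × 10^-4 mol
n(Na2CO3) in the whole flask = 6.810 × 10^-4 × 100.0/20.00 = 3.405 × 10^-3 mol
mass of Na2CO3 = 3.405 × 10^-3 × 105.99 = 0.3609 g
% Na2CO3 = 0.3609 / 0.3891 × 100 = 92.76 %

92.76 %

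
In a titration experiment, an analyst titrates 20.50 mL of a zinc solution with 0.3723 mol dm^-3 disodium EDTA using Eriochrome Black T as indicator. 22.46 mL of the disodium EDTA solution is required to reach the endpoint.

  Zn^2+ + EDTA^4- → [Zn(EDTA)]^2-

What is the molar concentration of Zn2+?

0.4079 mol/L

n(EDTA) = 0.02246 L × 0.3723 mol/L = 8.362 × 10^-3 mol
n(Zn2+) = 8.362 × 10^-3 mol (1:1 mole ratio)
[Zn2+] = 8.362 × 10^-3 mol / 0.02050 L = 0.4079 mol/L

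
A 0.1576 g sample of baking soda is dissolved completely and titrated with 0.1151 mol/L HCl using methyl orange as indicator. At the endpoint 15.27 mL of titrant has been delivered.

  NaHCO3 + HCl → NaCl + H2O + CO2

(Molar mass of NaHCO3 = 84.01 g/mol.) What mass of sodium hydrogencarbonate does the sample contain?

n(HCl) = 0.01527 L × 0.1151 mol/L = 1.758 × 10^-3 mol
n(NaHCO3) = 1.758 × 10^-3 mol (1:1 ratio)
mass of NaHCO3 = 1.758 × 10^-3 × 84.01 g/mol = 0.1477 g

0.1477 g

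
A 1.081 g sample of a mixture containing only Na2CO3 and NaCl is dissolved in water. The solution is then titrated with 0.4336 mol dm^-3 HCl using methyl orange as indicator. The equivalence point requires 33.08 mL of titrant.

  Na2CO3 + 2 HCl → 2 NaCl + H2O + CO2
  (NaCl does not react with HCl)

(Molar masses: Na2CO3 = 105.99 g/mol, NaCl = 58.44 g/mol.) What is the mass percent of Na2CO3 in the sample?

70.32 %

n(HCl) = 0.03308 × 0.4336 = 0.01434 mol
Let x = n(Na2CO3), y = n(NaCl).
Titrant: 2x = 0.01434;  mass: 105.99x + 58.44y = 1.081
Solving, x = 7.172 × 10^-3 mol, y = 5.491 × 10^-3 mol
mass of Na2CO3 = 7.172 × 10^-3 × 105.99 = 0.7601 g
% Na2CO3 = 0.7601 / 1.081 × 100 = 70.32 %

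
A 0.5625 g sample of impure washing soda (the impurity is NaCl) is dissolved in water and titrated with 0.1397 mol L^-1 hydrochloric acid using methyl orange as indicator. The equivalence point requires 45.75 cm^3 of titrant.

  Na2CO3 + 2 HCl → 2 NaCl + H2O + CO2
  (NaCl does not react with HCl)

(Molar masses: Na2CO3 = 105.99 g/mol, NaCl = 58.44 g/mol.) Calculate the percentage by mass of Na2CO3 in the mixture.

n(HCl) = 0.04575 × 0.1397 = 6.391 × 10^-3 mol
Let x = n(Na2CO3), y = n(NaCl).
Titrant: 2x = 6.391 × 10^-3;  mass: 105.99x + 58.44y = 0.5625
Solving, x = 3.196 × 10^-3 mol, y = 3.829 × 10^-3 mol
mass of Na2CO3 = 3.196 × 10^-3 × 105.99 = 0.3387 g
% Na2CO3 = 0.3387 / 0.5625 × 100 = 60.21 %

60.21 %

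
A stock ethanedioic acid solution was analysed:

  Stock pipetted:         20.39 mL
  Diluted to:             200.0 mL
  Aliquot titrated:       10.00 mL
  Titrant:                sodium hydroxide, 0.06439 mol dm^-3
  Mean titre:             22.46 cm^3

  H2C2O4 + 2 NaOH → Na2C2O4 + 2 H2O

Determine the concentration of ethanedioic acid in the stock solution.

n(NaOH) = 0.02246 × 0.06439 = 1.446 × 10^-3 mol
From the 1:2 ratio, n(H2C2O4) in the aliquot = 1/2 × 1.446 × 10^-3 = 7.231 × 10^-4 mol
[H2C2O4]_dilute = 7.231 × 10^-4 / 0.01000 = 0.07231 mol/L
Dilution factor = 200.0 / 20.39 = 9.809
[H2C2O4]_stock = 0.07231 × 9.809 = 0.7093 mol/L

0.7093 mol/L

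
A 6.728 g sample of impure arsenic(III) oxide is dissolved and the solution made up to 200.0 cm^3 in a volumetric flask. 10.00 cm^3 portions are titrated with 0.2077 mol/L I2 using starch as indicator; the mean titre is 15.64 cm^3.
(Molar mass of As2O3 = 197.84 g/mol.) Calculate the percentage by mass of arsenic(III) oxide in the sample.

As2O3 + 2 I2 + 2 H2O → As2O5 + 4 HI
n(I2) per titration = 0.01564 × 0.2077 = 3.248 × 10^-3 mol
From the 1:2 ratio, n(As2O3) in each aliquot = 1/2 × 3.248 × 10^-3 = 1.624 × 10^-3 mol
n(As2O3) in the whole flask = 1.624 × 10^-3 × 200.0/10.00 = 0.03248 mol
mass of As2O3 = 0.03248 × 197.84 = 6.427 g
% As2O3 = 6.427 / 6.728 × 100 = 95.52 %

95.52 %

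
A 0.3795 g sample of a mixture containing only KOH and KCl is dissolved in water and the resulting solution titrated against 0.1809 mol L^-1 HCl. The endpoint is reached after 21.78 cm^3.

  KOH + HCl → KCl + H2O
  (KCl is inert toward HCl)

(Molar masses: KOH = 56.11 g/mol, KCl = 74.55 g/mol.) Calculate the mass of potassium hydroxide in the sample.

n(HCl) = 0.02178 × 0.1809 = 3.940 × 10^-3 mol
Let x = n(KOH), y = n(KCl).
Titrant: 1x = 3.940 × 10^-3;  mass: 56.11x + 74.55y = 0.3795
Solving, x = 3.940 × 10^-3 mol, y = 2.125 × 10^-3 mol
mass of KOH = 3.940 × 10^-3 × 56.11 = 0.2211 g

0.2211 g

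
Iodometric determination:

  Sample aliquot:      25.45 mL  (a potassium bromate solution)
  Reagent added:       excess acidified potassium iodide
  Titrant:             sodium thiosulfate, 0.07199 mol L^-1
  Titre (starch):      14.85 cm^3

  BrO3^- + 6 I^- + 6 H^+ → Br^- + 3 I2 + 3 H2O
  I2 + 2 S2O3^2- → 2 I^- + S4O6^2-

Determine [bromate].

n(S2O3^2-) = 0.01485 × 0.07199 = 1.069 × 10^-3 mol
n(I2) = n(S2O3^2-)/2 = 5.345 × 10^-4 mol
From the 1:3 ratio, n(BrO3^-) in the aliquot = 1/3 × 5.345 × 10^-4 = 1.782 × 10^-4 mol
[BrO3^-] = 1.782 × 10^-4 / 0.02545 = 0.007001 mol/L

0.007001 mol/L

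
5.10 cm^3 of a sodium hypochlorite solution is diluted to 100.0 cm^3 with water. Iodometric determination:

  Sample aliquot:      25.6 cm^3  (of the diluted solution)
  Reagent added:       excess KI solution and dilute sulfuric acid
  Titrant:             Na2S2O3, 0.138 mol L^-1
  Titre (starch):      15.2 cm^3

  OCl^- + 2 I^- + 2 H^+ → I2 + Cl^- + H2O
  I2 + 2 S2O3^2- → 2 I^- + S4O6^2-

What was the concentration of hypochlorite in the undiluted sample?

n(S2O3^2-) = 0.0152 × 0.138 = 2.10 × 10^-3 mol
n(I2) = n(S2O3^2-)/2 = 1.05 × 10^-3 mol
n(OCl^-) in the aliquot = 1.05 × 10^-3 mol (1:1 ratio)
[OCl^-]_dilute = 1.05 × 10^-3 / 0.0256 = 0.0410 mol/L
[OCl^-]_original = 0.0410 × 100.0/5.10 = 0.803 mol/L

0.803 mol/L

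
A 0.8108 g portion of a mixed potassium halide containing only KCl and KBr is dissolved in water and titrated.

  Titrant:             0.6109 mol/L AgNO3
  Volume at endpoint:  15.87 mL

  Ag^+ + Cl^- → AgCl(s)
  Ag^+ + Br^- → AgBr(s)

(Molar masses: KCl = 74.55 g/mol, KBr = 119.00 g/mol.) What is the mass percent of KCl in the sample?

n(AgNO3) = 0.01587 × 0.6109 = 9.695 × 10^-3 mol
Let x = n(KCl), y = n(KBr).
Titrant: 1x + 1y = 9.695 × 10^-3;  mass: 74.55x + 119.00y = 0.8108
Solving, x = 7.714 × 10^-3 mol, y = 1.981 × 10^-3 mol
mass of KCl = 7.714 × 10^-3 × 74.55 = 0.5751 g
% KCl = 0.5751 / 0.8108 × 100 = 70.93 %

70.93 %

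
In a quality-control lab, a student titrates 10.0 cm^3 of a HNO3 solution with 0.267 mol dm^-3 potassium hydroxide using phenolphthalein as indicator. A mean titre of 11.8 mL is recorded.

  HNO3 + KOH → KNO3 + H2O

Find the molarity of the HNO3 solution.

n(KOH) = 0.0118 L × 0.267 mol/L = 3.15 × 10^-3 mol
n(HNO3) = 3.15 × 10^-3 mol (1:1 mole ratio)
[HNO3] = 3.15 × 10^-3 mol / 0.0100 L = 0.315 mol/L

0.315 mol/L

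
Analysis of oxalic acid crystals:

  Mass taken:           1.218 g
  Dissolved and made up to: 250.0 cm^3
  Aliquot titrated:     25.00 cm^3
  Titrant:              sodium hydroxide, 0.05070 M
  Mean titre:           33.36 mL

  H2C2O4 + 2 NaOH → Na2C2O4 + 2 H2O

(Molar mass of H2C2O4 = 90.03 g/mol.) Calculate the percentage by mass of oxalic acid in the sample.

n(NaOH) per titration = 0.03336 × 0.05070 = 1.691 × 10^-3 mol
From the 1:2 ratio, n(H2C2O4) in each aliquot = 1/2 × 1.691 × 10^-3 = 8.457 × 10^-4 mol
n(H2C2O4) in the whole flask = 8.457 × 10^-4 × 250.0/25.00 = 8.457 × 10^-3 mol
mass of H2C2O4 = 8.457 × 10^-3 × 90.03 = 0.7614 g
% H2C2O4 = 0.7614 / 1.218 × 100 = 62.51 %

62.51 %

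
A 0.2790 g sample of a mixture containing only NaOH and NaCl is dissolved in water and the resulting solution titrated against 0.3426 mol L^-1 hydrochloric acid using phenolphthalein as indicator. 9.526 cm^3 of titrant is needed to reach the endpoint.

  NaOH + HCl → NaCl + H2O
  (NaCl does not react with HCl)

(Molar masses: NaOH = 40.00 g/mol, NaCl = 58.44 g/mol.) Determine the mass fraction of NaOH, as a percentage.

n(HCl) = 0.009526 × 0.3426 = 3.264 × 10^-3 mol
Let x = n(NaOH), y = n(NaCl).
Titrant: 1x = 3.264 × 10^-3;  mass: 40.00x + 58.44y = 0.2790
Solving, x = 3.264 × 10^-3 mol, y = 2.540 × 10^-3 mol
mass of NaOH = 3.264 × 10^-3 × 40.00 = 0.1305 g
% NaOH = 0.1305 / 0.2790 × 100 = 46.79 %

46.79 %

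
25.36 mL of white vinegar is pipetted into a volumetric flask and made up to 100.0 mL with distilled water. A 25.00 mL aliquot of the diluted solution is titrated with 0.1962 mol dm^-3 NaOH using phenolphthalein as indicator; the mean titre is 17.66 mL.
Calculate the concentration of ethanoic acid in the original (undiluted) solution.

CH3COOH + NaOH → CH3COONa + H2O
n(NaOH) = 0.01766 × 0.1962 = 3.465 × 10^-3 mol
n(CH3COOH) in the aliquot = 3.465 × 10^-3 mol (1:1 ratio)
[CH3COOH]_dilute = 3.465 × 10^-3 / 0.02500 = 0.1386 mol/L
Dilution factor = 100.0 / 25.36 = 3.943
[CH3COOH]_stock = 0.1386 × 3.943 = 0.5465 mol/L

0.5465 mol/L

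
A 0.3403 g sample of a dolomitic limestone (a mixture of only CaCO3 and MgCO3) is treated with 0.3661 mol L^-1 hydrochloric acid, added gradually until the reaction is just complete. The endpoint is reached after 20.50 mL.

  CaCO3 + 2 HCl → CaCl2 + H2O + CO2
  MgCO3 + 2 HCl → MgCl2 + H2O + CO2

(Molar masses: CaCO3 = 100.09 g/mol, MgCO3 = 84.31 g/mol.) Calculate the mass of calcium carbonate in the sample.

n(HCl) = 0.02050 × 0.3661 = 7.505 × 10^-3 mol
Let x = n(CaCO3), y = n(MgCO3).
Titrant: 2x + 2y = 7.505 × 10^-3;  mass: 100.09x + 84.31y = 0.3403
Solving, x = 1.516 × 10^-3 mol, y = 2.236 × 10^-3 mol
mass of CaCO3 = 1.516 × 10^-3 × 100.09 = 0.1517 g

0.1517 g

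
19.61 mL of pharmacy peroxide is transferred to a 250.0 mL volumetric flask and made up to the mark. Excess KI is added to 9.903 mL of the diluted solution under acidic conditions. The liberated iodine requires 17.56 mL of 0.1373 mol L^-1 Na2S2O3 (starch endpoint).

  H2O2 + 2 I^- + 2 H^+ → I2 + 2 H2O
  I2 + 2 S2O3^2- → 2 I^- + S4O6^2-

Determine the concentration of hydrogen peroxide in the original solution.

n(S2O3^2-) = 0.01756 × 0.1373 = 2.411 × 10^-3 mol
n(I2) = n(S2O3^2-)/2 = 1.205 × 10^-3 mol
n(H2O2) in the aliquot = 1.205 × 10^-3 mol (1:1 ratio)
[H2O2]_dilute = 1.205 × 10^-3 / 0.009903 = 0.1217 mol/L
[H2O2]_original = 0.1217 × 250.0/19.61 = 1.552 mol/L

1.552 mol/L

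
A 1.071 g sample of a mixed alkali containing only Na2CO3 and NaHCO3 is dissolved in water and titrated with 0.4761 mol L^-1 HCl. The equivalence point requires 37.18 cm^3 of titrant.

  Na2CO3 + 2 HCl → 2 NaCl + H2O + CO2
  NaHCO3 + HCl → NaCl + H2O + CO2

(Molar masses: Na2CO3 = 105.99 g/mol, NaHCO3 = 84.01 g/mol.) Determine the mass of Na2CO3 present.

n(HCl) = 0.03718 × 0.4761 = 0.01770 mol
Let x = n(Na2CO3), y = n(NaHCO3).
Titrant: 2x + 1y = 0.01770;  mass: 105.99x + 84.01y = 1.071
Solving, x = 6.708 × 10^-3 mol, y = 4.285 × 10^-3 mol
mass of Na2CO3 = 6.708 × 10^-3 × 105.99 = 0.7110 g

0.7110 g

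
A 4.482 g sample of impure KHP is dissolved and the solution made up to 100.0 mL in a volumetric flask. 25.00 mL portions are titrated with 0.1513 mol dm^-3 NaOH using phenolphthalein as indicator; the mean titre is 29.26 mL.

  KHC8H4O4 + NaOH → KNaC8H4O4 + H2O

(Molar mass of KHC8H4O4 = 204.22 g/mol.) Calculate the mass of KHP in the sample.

n(NaOH) per titration = 0.02926 × 0.1513 = 4.427 × 10^-3 mol
n(KHC8H4O4) in each aliquot = 4.427 × 10^-3 mol (1:1 ratio)
n(KHC8H4O4) in the whole flask = 4.427 × 10^-3 × 100.0/25.00 = 0.01771 mol
mass of KHC8H4O4 = 0.01771 × 204.22 = 3.616 g

3.616 g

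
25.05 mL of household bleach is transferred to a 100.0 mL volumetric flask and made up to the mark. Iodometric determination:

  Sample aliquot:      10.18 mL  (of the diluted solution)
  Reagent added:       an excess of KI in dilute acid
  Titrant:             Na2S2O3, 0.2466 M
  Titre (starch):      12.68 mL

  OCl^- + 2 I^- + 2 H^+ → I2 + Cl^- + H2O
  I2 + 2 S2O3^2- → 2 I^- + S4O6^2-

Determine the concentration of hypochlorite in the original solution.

n(S2O3^2-) = 0.01268 × 0.2466 = 3.127 × 10^-3 mol
n(I2) = n(S2O3^2-)/2 = 1.563 × 10^-3 mol
n(OCl^-) in the aliquot = 1.563 × 10^-3 mol (1:1 ratio)
[OCl^-]_dilute = 1.563 × 10^-3 / 0.01018 = 0.1536 mol/L
[OCl^-]_original = 0.1536 × 100.0/25.05 = 0.6131 mol/L

0.6131 M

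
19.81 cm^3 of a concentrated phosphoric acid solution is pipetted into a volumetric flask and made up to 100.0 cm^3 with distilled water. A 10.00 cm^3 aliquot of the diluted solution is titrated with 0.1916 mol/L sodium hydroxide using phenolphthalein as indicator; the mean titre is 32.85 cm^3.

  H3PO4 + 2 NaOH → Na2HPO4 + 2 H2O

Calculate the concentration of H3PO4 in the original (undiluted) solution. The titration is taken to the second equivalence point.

1.589 mol/L

n(NaOH) = 0.03285 × 0.1916 = 6.294 × 10^-3 mol
From the 1:2 ratio, n(H3PO4) in the aliquot = 1/2 × 6.294 × 10^-3 = 3.147 × 10^-3 mol
[H3PO4]_dilute = 3.147 × 10^-3 / 0.01000 = 0.3147 mol/L
Dilution factor = 100.0 / 19.81 = 5.048
[H3PO4]_stock = 0.3147 × 5.048 = 1.589 mol/L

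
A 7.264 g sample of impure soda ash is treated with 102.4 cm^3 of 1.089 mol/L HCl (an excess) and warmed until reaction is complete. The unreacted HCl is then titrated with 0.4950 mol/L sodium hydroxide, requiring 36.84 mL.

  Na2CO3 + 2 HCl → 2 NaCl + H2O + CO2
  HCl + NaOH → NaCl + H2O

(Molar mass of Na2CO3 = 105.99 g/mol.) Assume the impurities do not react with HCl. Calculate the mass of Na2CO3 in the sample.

n(HCl) added = 0.1024 × 1.089 = 0.1115 mol
n(NaOH) used in back-titration = 0.03684 × 0.4950 = 0.01824 mol
n(HCl) left over = 0.01824 mol (1:1 ratio)
n(HCl) consumed by analyte = 0.1115 − 0.01824 = 0.09328 mol
From the 1:2 ratio, n(Na2CO3) = 1/2 × 0.09328 = 0.04664 mol
mass of Na2CO3 = 0.04664 × 105.99 = 4.943 g

4.943 g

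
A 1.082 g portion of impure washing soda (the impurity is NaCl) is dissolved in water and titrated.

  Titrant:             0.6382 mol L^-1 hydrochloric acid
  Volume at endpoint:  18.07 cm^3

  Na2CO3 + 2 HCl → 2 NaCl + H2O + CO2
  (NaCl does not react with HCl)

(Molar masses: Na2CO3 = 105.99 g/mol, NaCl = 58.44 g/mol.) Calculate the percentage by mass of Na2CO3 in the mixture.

56.48 %

n(HCl) = 0.01807 × 0.6382 = 0.01153 mol
Let x = n(Na2CO3), y = n(NaCl).
Titrant: 2x = 0.01153;  mass: 105.99x + 58.44y = 1.082
Solving, x = 5.766 × 10^-3 mol, y = 8.057 × 10^-3 mol
mass of Na2CO3 = 5.766 × 10^-3 × 105.99 = 0.6112 g
% Na2CO3 = 0.6112 / 1.082 × 100 = 56.48 %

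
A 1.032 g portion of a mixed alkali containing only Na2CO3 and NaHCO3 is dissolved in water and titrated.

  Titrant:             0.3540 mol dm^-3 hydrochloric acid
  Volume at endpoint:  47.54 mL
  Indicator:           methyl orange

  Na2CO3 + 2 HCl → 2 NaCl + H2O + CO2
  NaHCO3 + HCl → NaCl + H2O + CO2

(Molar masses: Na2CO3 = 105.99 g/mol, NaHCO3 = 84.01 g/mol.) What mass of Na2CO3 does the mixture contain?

n(HCl) = 0.04754 × 0.3540 = 0.01683 mol
Let x = n(Na2CO3), y = n(NaHCO3).
Titrant: 2x + 1y = 0.01683;  mass: 105.99x + 84.01y = 1.032
Solving, x = 6.155 × 10^-3 mol, y = 4.518 × 10^-3 mol
mass of Na2CO3 = 6.155 × 10^-3 × 105.99 = 0.6524 g

0.6524 g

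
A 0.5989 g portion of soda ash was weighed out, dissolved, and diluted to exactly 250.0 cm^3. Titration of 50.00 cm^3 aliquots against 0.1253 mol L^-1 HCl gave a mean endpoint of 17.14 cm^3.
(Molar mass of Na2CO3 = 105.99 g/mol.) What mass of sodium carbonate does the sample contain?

Na2CO3 + 2 HCl → 2 NaCl + H2O + CO2
n(HCl) per titration = 0.01714 × 0.1253 = 2.148 × 10^-3 mol
From the 1:2 ratio, n(Na2CO3) in each aliquot = 1/2 × 2.148 × 10^-3 = 1.074 × 10^-3 mol
n(Na2CO3) in the whole flask = 1.074 × 10^-3 × 250.0/50.00 = 5.369 × 10^-3 mol
mass of Na2CO3 = 5.369 × 10^-3 × 105.99 = 0.5691 g

0.5691 g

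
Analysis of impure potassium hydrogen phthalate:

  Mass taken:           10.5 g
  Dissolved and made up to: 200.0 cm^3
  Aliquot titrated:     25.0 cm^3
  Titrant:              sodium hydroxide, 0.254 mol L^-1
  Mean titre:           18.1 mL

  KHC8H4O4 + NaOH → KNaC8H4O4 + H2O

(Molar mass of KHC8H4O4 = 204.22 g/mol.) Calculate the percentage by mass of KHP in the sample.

71.5 %

n(NaOH) per titration = 0.0181 × 0.254 = 4.60 × 10^-3 mol
n(KHC8H4O4) in each aliquot = 4.60 × 10^-3 mol (1:1 ratio)
n(KHC8H4O4) in the whole flask = 4.60 × 10^-3 × 200.0/25.0 = 0.0368 mol
mass of KHC8H4O4 = 0.0368 × 204.22 = 7.51 g
% KHC8H4O4 = 7.51 / 10.5 × 100 = 71.5 %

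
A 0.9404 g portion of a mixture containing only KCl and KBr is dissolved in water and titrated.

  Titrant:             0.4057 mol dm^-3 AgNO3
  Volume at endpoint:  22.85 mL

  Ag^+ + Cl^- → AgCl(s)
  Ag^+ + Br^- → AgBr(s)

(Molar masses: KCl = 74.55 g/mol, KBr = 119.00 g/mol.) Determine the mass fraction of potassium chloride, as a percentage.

n(AgNO3) = 0.02285 × 0.4057 = 9.270 × 10^-3 mol
Let x = n(KCl), y = n(KBr).
Titrant: 1x + 1y = 9.270 × 10^-3;  mass: 74.55x + 119.00y = 0.9404
Solving, x = 3.662 × 10^-3 mol, y = 5.609 × 10^-3 mol
mass of KCl = 3.662 × 10^-3 × 74.55 = 0.2730 g
% KCl = 0.2730 / 0.9404 × 100 = 29.03 %

29.03 %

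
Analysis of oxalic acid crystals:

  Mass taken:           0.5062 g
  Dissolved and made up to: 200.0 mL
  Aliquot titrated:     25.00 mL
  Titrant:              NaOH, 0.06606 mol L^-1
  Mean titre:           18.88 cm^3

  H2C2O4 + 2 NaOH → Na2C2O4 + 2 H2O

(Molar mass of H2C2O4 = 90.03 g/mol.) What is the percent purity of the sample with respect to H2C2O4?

n(NaOH) per titration = 0.01888 × 0.06606 = 1.247 × 10^-3 mol
From the 1:2 ratio, n(H2C2O4) in each aliquot = 1/2 × 1.247 × 10^-3 = 6.236 × 10^-4 mol
n(H2C2O4) in the whole flask = 6.236 × 10^-4 × 200.0/25.00 = 4.989 × 10^-3 mol
mass of H2C2O4 = 4.989 × 10^-3 × 90.03 = 0.4491 g
% H2C2O4 = 0.4491 / 0.5062 × 100 = 88.73 %

88.73 %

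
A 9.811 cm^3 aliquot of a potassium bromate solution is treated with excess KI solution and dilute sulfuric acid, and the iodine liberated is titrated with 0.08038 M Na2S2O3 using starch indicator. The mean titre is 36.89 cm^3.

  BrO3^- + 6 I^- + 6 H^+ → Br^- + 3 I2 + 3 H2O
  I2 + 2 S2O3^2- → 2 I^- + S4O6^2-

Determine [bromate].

n(S2O3^2-) = 0.03689 × 0.08038 = 2.965 × 10^-3 mol
n(I2) = n(S2O3^2-)/2 = 1.483 × 10^-3 mol
From the 1:3 ratio, n(BrO3^-) in the aliquot = 1/3 × 1.483 × 10^-3 = 4.942 × 10^-4 mol
[BrO3^-] = 4.942 × 10^-4 / 0.009811 = 0.05037 mol/L

0.05037 M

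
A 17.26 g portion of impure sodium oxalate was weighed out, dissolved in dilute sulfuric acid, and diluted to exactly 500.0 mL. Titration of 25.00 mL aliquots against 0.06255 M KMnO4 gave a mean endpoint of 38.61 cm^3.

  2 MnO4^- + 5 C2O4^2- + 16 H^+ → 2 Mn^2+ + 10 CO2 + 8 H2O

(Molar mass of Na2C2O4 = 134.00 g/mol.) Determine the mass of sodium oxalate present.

n(KMnO4) per titration = 0.03861 × 0.06255 = 2.415 × 10^-3 mol
From the 5:2 ratio, n(Na2C2O4) in each aliquot = 5/2 × 2.415 × 10^-3 = 6.038 × 10^-3 mol
n(Na2C2O4) in the whole flask = 6.038 × 10^-3 × 500.0/25.00 = 0.1208 mol
mass of Na2C2O4 = 0.1208 × 134.00 = 16.18 g

16.18 g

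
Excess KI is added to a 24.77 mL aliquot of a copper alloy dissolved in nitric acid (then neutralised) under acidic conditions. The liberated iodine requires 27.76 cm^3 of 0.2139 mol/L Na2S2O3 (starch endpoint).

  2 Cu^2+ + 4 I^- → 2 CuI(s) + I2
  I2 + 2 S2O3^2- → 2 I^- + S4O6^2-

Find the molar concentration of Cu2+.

0.2397 mol/L

n(S2O3^2-) = 0.02776 × 0.2139 = 5.938 × 10^-3 mol
n(I2) = n(S2O3^2-)/2 = 2.969 × 10^-3 mol
From the 2:1 ratio, n(Cu2+) in the aliquot = 2/1 × 2.969 × 10^-3 = 5.938 × 10^-3 mol
[Cu2+] = 5.938 × 10^-3 / 0.02477 = 0.2397 mol/L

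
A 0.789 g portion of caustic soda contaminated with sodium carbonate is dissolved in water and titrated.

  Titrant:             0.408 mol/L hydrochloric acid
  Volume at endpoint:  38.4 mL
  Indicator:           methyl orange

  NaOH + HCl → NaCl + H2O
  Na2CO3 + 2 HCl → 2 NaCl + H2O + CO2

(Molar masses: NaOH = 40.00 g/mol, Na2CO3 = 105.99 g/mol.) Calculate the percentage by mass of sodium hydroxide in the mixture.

16.1 %

n(HCl) = 0.0384 × 0.408 = 0.0157 mol
Let x = n(NaOH), y = n(Na2CO3).
Titrant: 1x + 2y = 0.0157;  mass: 40.00x + 105.99y = 0.789
Solving, x = 3.18 × 10^-3 mol, y = 6.25 × 10^-3 mol
mass of NaOH = 3.18 × 10^-3 × 40.00 = 0.127 g
% NaOH = 0.127 / 0.789 × 100 = 16.1 %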